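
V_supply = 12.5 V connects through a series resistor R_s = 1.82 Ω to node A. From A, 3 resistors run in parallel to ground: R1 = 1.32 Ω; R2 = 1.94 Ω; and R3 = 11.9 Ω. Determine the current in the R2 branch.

I ≈ 1.86 A

Equivalent of the parallel group: R_p = 0.7369 Ω.
Node voltage V_A = V_supply · R_p/(R_s + R_p) = 12.5 × 0.2882 = 3.602 V.
Branch current I = V_A/R2 = 3.602/1.94 = 1.857 A.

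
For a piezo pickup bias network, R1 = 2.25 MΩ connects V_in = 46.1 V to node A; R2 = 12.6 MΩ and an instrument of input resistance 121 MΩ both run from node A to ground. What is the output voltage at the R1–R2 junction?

R2 ‖ R_L = (12.6 × 121)/(12.6 + 121) = 11.41 MΩ.
Voltage divider with the loaded lower leg: V_out = 46.1 × 11.41/(2.25 + 11.41) = 46.1 × 0.8353 = 38.51 V.
(Unloaded it would be 39.1 V; the load pulls it down.)

V_out ≈ 38.5 V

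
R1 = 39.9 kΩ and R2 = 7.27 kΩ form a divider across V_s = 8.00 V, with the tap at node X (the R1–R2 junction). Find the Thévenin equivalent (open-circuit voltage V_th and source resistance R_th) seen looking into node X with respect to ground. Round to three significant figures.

Open-circuit (no load on X): V_th = V_s · R2/(R1 + R2) = 8.00 × 7.27/(39.90 + 7.27) = 1.233 V.
Zeroing V_s shorts the top of R1 to ground, so R_th = R1 ‖ R2 = 6.150 kΩ.

V_th ≈ 1.23 V, R_th ≈ 6.15 kΩ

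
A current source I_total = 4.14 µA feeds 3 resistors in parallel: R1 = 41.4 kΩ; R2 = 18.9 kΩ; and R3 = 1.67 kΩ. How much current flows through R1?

Total conductance ΣG = 1/41.4 + 1/18.9 + 1/1.67 = 0.6759 (units of 1/kΩ).
Current divider: I(R1) = I_total · G_k/ΣG = 4.14 × (0.02415/0.6759) = 4.14 × 0.03574 = 0.1480 µA.

I ≈ 0.148 µA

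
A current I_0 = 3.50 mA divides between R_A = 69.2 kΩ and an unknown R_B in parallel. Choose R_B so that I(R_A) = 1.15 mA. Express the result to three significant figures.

The fraction through R_A equals R_B/(R_A+R_B).
1.15/3.50 = R_B/(R_A + R_B) → R_B = R_A · (0.3286)/(1 − 0.3286) = 69.2 × 0.4894 = 33.86 kΩ.

R_B ≈ 33.9 kΩ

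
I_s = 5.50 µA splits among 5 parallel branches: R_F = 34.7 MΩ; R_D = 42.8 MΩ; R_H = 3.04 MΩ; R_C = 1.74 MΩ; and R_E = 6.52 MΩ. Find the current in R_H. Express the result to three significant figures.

ΣG = 1/34.7 + 1/42.8 + 1/3.04 + 1/1.74 + 1/6.52 = 1.109.
R_H takes the fraction G_k/ΣG = 0.3289/1.109 = 0.2966, so I = 5.50 × 0.2966 = 1.631 µA.

I ≈ 1.63 µA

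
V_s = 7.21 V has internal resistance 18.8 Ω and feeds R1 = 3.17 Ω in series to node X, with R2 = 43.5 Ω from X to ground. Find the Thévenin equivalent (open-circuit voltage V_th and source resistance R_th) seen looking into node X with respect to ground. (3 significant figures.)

V_th ≈ 4.79 V, R_th ≈ 14.6 Ω

R1' = 18.8 + 3.17 = 21.97 Ω (source resistance + R1).
V_th is the unloaded tap voltage: V_s · R2/(R1'+R2) = 7.21 × 0.6644 = 4.791 V.
Looking into X with the source shorted: R_th = R1'·R2/(R1'+R2) = 21.97 × 43.5/65.47 = 14.60 Ω.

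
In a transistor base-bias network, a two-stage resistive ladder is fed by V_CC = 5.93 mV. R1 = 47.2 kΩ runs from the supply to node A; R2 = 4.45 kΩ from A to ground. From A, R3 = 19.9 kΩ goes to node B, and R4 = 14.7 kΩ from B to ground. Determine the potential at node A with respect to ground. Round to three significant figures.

Looking into the second stage from A: R3 + R4 = 34.60 kΩ appears in parallel with R2.
R2 ‖ (R3+R4) = 3.943 kΩ.
So V_A = 5.93 × 0.07710 = 0.4572 mV.

V_A ≈ 0.457 mV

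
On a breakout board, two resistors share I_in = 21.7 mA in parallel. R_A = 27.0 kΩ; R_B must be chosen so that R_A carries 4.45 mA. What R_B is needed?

R_B ≈ 6.97 kΩ

Two-branch current divider: I_A = I_in · R_B/(R_A + R_B).
With f = 0.2051, R_B = R_A · f/(1−f) = 27.0 × 0.2580 = 6.965 kΩ.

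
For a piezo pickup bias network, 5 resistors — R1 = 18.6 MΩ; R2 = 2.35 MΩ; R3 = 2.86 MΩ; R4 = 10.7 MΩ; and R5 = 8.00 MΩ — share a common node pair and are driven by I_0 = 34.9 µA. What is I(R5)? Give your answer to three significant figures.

Conductances: ΣG = 1/18.6 + 1/2.35 + 1/2.86 + 1/10.7 + 1/8.00 = 1.047 (1/MΩ).
R5 takes the fraction G_k/ΣG = 0.1250/1.047 = 0.1193, so I = 34.9 × 0.1193 = 4.165 µA.

I ≈ 4.17 µA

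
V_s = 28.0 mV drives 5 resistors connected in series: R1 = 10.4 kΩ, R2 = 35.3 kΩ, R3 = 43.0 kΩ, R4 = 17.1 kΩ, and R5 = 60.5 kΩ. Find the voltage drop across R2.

V ≈ 5.94 mV

ΣR = 10.4 + 35.3 + 43.0 + 17.1 + 60.5 = 166.3 kΩ.
V = V_s · R/ΣR = 28.0 × 0.2123 = 5.943 mV.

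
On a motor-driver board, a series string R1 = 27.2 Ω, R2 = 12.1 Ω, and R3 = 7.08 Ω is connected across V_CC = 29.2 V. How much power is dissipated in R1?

P ≈ 10.8 W

The common current is I = 29.2/46.38 = 0.6296 A.
P(R1) = I²·R1 = (0.6296)² × 27.2 = 10.78 W.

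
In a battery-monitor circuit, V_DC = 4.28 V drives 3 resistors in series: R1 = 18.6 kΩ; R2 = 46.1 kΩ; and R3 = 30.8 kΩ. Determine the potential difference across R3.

V ≈ 1.38 V

Total series resistance ΣR = 18.6 + 46.1 + 30.8 = 95.50 kΩ.
Voltage divider: V = V_DC · (30.80 / 95.50) = 4.28 × 0.3225 = 1.380 V.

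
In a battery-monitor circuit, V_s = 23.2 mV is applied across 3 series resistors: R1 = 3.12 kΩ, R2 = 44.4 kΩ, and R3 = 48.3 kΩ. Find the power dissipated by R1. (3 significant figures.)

Series current I = V_s/ΣR = 23.2/95.82 = 0.2421 µA.
V(R1) = I·R = 0.7554 mV; P = V·I = 0.7554 × 0.2421 = 0.1829 nW.

P ≈ 0.183 nW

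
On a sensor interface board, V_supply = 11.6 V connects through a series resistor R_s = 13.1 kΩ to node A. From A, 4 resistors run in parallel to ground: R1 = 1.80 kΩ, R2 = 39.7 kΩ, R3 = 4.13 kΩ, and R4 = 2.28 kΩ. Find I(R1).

Combine the parallel branches: R_p = (1/1.80 + 1/39.7 + 1/4.13 + 1/2.28)⁻¹ = 0.7927 kΩ.
V_A by voltage divider: V_A = 11.6 × 0.7927/(13.1 + 0.7927) = 0.6619 V.
I(R1) = V_A / R1 = 0.6619/1.80 = 0.3677 mA.
(Equivalently: I_total = 0.8350 mA, then current-divider fraction G_k/ΣG = 0.4404.)

I ≈ 0.368 mA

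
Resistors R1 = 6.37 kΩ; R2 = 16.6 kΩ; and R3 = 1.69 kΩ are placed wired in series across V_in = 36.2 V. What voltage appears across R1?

V ≈ 9.35 V

ΣR = 6.37 + 16.6 + 1.69 = 24.66 kΩ.
Voltage divider: V = V_in · (6.370 / 24.66) = 36.2 × 0.2583 = 9.351 V.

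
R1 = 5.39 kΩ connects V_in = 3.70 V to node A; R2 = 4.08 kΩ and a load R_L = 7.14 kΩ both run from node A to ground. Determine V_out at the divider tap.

V_out ≈ 1.20 V

R2 ‖ R_L = (4.08 × 7.14)/(4.08 + 7.14) = 2.596 kΩ.
Now apply the divider: V_out = 3.70 × 0.3251 = 1.203 V.
(Unloaded it would be 1.59 V; the load pulls it down.)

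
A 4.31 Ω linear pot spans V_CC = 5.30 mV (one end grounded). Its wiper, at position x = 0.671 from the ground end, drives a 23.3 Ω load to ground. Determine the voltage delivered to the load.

Lower segment x·R_p = 2.892 Ω; upper segment (1−x)·R_p = 1.418 Ω.
(x·R_p) ‖ R_L = 2.573 Ω.
Loaded-divider output: V_out = 5.30 × 0.6447 = 3.417 mV.

V_out ≈ 3.42 mV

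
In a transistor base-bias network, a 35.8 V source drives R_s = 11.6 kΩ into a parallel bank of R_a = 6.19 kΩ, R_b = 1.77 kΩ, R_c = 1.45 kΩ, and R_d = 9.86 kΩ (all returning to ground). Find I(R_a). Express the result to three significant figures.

Parallel bank: R_p = 1/(1/6.19 + 1/1.77 + 1/1.45 + 1/9.86) = 0.6589 kΩ.
Node voltage V_A = V_in · R_p/(R_s + R_p) = 35.8 × 0.05375 = 1.924 V.
Branch current I = V_A/R_a = 1.924/6.19 = 0.3109 mA.

I ≈ 0.311 mA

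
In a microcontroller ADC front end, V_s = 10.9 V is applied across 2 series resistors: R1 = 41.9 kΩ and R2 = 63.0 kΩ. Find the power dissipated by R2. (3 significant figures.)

P ≈ 0.680 mW

Series current I = V_s/ΣR = 10.9/104.9 = 0.1039 mA.
V(R2) = I·R = 6.546 V; P = V·I = 6.546 × 0.1039 = 0.6802 mW.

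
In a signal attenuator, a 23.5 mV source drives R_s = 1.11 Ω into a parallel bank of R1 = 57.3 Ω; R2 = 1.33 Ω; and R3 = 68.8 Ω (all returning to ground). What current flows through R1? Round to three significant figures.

Parallel bank: R_p = 1/(1/57.3 + 1/1.33 + 1/68.8) = 1.276 Ω.
V_A = 23.5 × 1.276/2.386 = 12.57 mV.
Branch current I = V_A/R1 = 12.57/57.3 = 0.2193 mA.

I ≈ 0.219 mA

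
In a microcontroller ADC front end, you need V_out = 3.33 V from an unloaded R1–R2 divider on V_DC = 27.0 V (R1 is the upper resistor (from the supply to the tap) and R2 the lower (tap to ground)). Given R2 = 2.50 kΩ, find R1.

V_out/V_DC = R2/(R1+R2) = 0.1233.
Rearranging, R1 = R2·(1−k)/k = 2.50 × 7.108 = 17.77 kΩ.

R1 ≈ 17.8 kΩ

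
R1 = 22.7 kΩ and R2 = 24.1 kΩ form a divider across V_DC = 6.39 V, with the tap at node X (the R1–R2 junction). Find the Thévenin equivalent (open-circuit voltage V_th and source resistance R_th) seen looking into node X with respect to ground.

V_th ≈ 3.29 V, R_th ≈ 11.7 kΩ

V_th is the unloaded tap voltage: V_DC · R2/(R1+R2) = 6.39 × 0.5150 = 3.291 V.
With V_DC suppressed (replaced by a short), R_th = R1 ‖ R2 = (22.70 × 24.1)/(22.70 + 24.1) = 11.69 kΩ.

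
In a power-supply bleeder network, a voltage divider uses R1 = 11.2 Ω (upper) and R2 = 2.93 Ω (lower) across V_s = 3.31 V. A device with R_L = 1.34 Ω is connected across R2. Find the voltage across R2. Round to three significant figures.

R2 ‖ R_L = (2.93 × 1.34)/(2.93 + 1.34) = 0.9195 Ω.
Now apply the divider: V_out = 3.31 × 0.07587 = 0.2511 V.

V_out ≈ 0.251 V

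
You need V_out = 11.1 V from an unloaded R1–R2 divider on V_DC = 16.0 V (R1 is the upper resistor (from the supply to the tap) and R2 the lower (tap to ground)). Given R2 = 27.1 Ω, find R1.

V_out/V_DC = R2/(R1+R2) = 0.6937.
So R1 = R2 · (V_DC/V_out − 1) = 27.1 × (16.0/11.1 − 1) = 27.1 × 0.4414 = 11.96 Ω.

R1 ≈ 12.0 Ω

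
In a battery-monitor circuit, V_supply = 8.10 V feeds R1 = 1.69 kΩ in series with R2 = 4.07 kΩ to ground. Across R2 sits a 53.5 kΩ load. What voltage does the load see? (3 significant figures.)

V_out ≈ 5.60 V

R2 ‖ R_L = (4.07 × 53.5)/(4.07 + 53.5) = 3.782 kΩ.
Then V_out = V_supply · R2'/(R1 + R2') = 8.10 × 3.782/5.472 = 5.598 V.
(Unloaded it would be 5.72 V; the load pulls it down.)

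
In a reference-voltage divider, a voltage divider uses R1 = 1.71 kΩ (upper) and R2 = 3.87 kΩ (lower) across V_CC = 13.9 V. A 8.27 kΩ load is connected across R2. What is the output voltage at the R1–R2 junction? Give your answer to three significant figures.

First combine the lower leg with the load: R2 ‖ R_L = 2.636 kΩ.
Then V_out = V_CC · R2'/(R1 + R2') = 13.9 × 2.636/4.346 = 8.431 V.

V_out ≈ 8.43 V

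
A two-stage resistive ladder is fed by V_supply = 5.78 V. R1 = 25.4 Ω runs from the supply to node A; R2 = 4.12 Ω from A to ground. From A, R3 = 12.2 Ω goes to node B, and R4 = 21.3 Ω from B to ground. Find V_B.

The second stage (R3 + R4 = 33.50 Ω) loads node A in parallel with R2.
R2 ‖ (R3+R4) = 3.669 Ω.
V_A = 5.78 × 3.669/(25.4 + 3.669) = 0.7295 V.
Stage 2 is unloaded, so V_B = V_A · R4/(R3+R4) = 0.7295 × 21.3/33.50 = 0.4638 V.

V_B ≈ 0.464 V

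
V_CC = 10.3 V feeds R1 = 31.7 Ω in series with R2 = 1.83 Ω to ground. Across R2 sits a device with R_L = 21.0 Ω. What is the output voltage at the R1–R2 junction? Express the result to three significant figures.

V_out ≈ 0.519 V

The load sits in parallel with R2, giving an effective lower resistance R2' = R2·R_L/(R2+R_L) = 1.683 Ω.
Then V_out = V_CC · R2'/(R1 + R2') = 10.3 × 1.683/33.38 = 0.5194 V.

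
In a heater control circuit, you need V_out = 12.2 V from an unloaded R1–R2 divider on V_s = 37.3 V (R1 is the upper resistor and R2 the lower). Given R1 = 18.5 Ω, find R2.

Required fraction k = V_out/V_s = 0.3271.
R2 = R1 · 0.3271/(1 − 0.3271) = 8.992 Ω.

R2 ≈ 8.99 Ω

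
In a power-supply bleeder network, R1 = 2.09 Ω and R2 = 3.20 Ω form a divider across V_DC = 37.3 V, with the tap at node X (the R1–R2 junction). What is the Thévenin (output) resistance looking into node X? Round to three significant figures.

Zeroing V_DC shorts the top of R1 to ground, so R_th = R1 ‖ R2 = 1.264 Ω.

R_th ≈ 1.26 Ω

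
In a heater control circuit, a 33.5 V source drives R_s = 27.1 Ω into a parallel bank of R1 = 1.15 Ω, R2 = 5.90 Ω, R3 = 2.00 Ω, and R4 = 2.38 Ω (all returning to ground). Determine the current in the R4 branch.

Equivalent of the parallel group: R_p = 0.5104 Ω.
V_A by voltage divider: V_A = 33.5 × 0.5104/(27.1 + 0.5104) = 0.6193 V.
Branch current I = V_A/R4 = 0.6193/2.38 = 0.2602 A.

I ≈ 0.260 A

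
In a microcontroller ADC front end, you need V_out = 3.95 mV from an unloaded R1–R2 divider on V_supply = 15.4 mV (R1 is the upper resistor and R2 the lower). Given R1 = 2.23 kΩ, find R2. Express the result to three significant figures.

The divider ratio is R2/(R1+R2) = 3.95/15.4 = 0.2565.
Rearranging, R2 = R1·k/(1−k) = 2.23 × 0.3450 = 0.7693 kΩ.

R2 ≈ 0.769 kΩ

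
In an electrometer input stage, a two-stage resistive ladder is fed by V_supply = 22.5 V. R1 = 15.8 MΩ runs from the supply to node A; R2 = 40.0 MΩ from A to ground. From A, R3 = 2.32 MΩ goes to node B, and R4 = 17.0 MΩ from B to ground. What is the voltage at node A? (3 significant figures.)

V_A ≈ 10.2 V

Looking into the second stage from A: R3 + R4 = 19.32 MΩ appears in parallel with R2.
R2 ‖ (R3+R4) = 13.03 MΩ.
V_A = 22.5 × 13.03/(15.8 + 13.03) = 10.17 V.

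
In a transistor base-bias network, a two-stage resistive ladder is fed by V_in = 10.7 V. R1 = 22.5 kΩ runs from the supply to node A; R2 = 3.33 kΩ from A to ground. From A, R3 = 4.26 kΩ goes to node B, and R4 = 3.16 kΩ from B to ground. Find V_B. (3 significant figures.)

V_B ≈ 0.422 V

Node A sees R2 in parallel with the series input of stage 2, R3 + R4 = 7.420 kΩ.
Effective lower resistance at A: R2 ‖ 7.420 = 2.298 kΩ.
First divider: V_A = V_in · 2.298/(22.5 + 2.298) = 0.9917 V.
Then the unloaded second divider: V_B = V_A × R4/(R3+R4) = 0.9917 × 0.4259 = 0.4224 V.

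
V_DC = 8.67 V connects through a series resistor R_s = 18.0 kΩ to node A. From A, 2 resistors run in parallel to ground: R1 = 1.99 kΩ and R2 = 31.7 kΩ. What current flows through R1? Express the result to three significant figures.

I ≈ 0.411 mA

Parallel bank: R_p = 1/(1/1.99 + 1/31.7) = 1.872 kΩ.
V_A by voltage divider: V_A = 8.67 × 1.872/(18.0 + 1.872) = 0.8169 V.
Branch current I = V_A/R1 = 0.8169/1.99 = 0.4105 mA.
(Equivalently: I_total = 0.4363 mA, then current-divider fraction G_k/ΣG = 0.9409.)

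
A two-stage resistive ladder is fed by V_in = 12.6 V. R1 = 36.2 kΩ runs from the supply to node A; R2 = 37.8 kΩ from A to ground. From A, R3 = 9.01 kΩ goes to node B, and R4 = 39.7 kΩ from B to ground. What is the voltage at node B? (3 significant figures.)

Looking into the second stage from A: R3 + R4 = 48.71 kΩ appears in parallel with R2.
Effective lower resistance at A: R2 ‖ 48.71 = 21.28 kΩ.
V_A = 12.6 × 21.28/(36.2 + 21.28) = 4.665 V.
Stage 2 is unloaded, so V_B = V_A · R4/(R3+R4) = 4.665 × 39.7/48.71 = 3.802 V.

V_B ≈ 3.80 V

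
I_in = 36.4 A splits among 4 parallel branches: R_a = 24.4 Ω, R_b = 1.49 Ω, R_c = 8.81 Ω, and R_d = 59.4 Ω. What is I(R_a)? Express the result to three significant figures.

ΣG = 1/24.4 + 1/1.49 + 1/8.81 + 1/59.4 = 0.8425.
By the current-divider rule, I = I_in · G_k/ΣG = 36.4 × 0.04865 = 1.771 A.

I ≈ 1.77 A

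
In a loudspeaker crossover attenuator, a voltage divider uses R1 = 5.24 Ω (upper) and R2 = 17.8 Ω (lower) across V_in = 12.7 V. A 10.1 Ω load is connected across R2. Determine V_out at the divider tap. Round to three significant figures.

First combine the lower leg with the load: R2 ‖ R_L = 6.444 Ω.
Now apply the divider: V_out = 12.7 × 0.5515 = 7.004 V.

V_out ≈ 7.00 V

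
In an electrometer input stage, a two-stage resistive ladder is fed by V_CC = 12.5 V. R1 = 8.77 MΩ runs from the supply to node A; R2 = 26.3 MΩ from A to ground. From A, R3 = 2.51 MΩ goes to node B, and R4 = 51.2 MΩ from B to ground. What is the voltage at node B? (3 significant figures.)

V_B ≈ 7.96 V

Node A sees R2 in parallel with the series input of stage 2, R3 + R4 = 53.71 MΩ.
Effective lower resistance at A: R2 ‖ 53.71 = 17.65 MΩ.
V_A = 12.5 × 17.65/(8.77 + 17.65) = 8.351 V.
V_B = V_A × 0.9533 = 7.961 V.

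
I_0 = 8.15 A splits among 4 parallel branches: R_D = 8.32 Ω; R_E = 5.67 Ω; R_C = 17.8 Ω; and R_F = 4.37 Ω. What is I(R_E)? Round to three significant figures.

I ≈ 2.47 A

Conductances: ΣG = 1/8.32 + 1/5.67 + 1/17.8 + 1/4.37 = 0.5816 (1/Ω).
Current divider: I(R_E) = I_0 · G_k/ΣG = 8.15 × (0.1764/0.5816) = 8.15 × 0.3033 = 2.472 A.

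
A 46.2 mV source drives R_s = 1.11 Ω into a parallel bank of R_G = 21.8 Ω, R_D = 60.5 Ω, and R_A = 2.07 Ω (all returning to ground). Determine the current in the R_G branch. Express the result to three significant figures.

I ≈ 1.32 mA

Equivalent of the parallel group: R_p = 1.833 Ω.
V_A = 46.2 × 1.833/2.943 = 28.78 mV.
I(R_G) = V_A / R_G = 28.78/21.8 = 1.320 mA.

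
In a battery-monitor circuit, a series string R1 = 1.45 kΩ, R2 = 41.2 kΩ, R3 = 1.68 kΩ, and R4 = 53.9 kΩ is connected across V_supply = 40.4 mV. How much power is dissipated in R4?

Series current I = V_supply/ΣR = 40.4/98.23 = 0.4113 µA.
V(R4) = I·R = 22.17 mV; P = V·I = 22.17 × 0.4113 = 9.117 nW.

P ≈ 9.12 nW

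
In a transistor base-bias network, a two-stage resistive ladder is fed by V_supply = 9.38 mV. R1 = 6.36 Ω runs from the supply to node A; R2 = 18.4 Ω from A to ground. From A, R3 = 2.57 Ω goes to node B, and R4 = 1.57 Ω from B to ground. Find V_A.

V_A ≈ 3.25 mV

Looking into the second stage from A: R3 + R4 = 4.140 Ω appears in parallel with R2.
Effective lower resistance at A: R2 ‖ 4.140 = 3.380 Ω.
First divider: V_A = V_supply · 3.380/(6.36 + 3.380) = 3.255 mV.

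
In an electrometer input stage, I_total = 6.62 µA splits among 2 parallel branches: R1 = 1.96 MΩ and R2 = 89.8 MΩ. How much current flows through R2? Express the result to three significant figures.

Two-branch current divider: I_k = I_total · R_other/(R_1 + R_2).
I(R2) = 6.62 × 1.96/(1.96 + 89.8) = 6.62 × 0.02136 = 0.1414 µA.

I ≈ 0.141 µA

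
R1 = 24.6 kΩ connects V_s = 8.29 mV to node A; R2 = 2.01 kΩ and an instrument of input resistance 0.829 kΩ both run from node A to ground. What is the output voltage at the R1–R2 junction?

V_out ≈ 0.193 mV

First combine the lower leg with the load: R2 ‖ R_L = 0.5869 kΩ.
Now apply the divider: V_out = 8.29 × 0.02330 = 0.1932 mV.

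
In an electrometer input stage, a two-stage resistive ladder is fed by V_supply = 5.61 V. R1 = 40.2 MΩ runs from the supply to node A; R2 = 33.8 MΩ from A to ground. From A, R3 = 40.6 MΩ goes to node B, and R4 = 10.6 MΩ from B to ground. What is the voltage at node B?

V_B ≈ 0.390 V

Node A sees R2 in parallel with the series input of stage 2, R3 + R4 = 51.20 MΩ.
R2 ‖ (R3+R4) = 20.36 MΩ.
V_A = 5.61 × 20.36/(40.2 + 20.36) = 1.886 V.
Then the unloaded second divider: V_B = V_A × R4/(R3+R4) = 1.886 × 0.2070 = 0.3905 V.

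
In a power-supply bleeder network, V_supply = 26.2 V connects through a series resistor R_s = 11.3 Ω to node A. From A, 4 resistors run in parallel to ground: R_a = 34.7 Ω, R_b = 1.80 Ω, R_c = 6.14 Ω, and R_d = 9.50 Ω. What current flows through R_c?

Equivalent of the parallel group: R_p = 1.173 Ω.
V_A by voltage divider: V_A = 26.2 × 1.173/(11.3 + 1.173) = 2.464 V.
Branch current I = V_A/R_c = 2.464/6.14 = 0.4013 A.

I ≈ 0.401 A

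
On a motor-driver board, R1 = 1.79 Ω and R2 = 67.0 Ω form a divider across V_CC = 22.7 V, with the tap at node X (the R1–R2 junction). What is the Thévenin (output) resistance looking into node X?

Zeroing V_CC shorts the top of R1 to ground, so R_th = R1 ‖ R2 = 1.743 Ω.

R_th ≈ 1.74 Ω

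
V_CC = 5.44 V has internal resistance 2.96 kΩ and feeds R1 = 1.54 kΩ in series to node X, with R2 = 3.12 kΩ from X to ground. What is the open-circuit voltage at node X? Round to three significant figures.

V_th ≈ 2.23 V

R1' = 2.96 + 1.54 = 4.500 kΩ (source resistance + R1).
V_th is the unloaded tap voltage: V_CC · R2/(R1'+R2) = 5.44 × 0.4094 = 2.227 V.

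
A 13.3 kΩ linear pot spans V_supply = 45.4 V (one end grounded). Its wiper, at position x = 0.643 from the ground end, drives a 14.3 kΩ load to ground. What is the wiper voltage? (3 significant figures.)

V_out ≈ 24.1 V

Lower segment x·R_p = 8.552 kΩ; upper segment (1−x)·R_p = 4.748 kΩ.
(x·R_p) ‖ R_L = 5.352 kΩ.
Loaded-divider output: V_out = 45.4 × 0.5299 = 24.06 V.
(Unloaded: V_out = x·V_supply = 29.2 V.)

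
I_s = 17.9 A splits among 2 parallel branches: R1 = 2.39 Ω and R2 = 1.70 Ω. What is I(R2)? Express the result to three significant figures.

With just two branches, the current splits inversely with resistance.
So I = 17.9 × 2.39/4.090 = 10.46 A.

I ≈ 10.5 A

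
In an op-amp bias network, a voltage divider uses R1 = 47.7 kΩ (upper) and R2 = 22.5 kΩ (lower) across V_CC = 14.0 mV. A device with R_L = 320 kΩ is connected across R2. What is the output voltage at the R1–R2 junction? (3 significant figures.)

First combine the lower leg with the load: R2 ‖ R_L = 21.02 kΩ.
Voltage divider with the loaded lower leg: V_out = 14.0 × 21.02/(47.7 + 21.02) = 14.0 × 0.3059 = 4.283 mV.

V_out ≈ 4.28 mV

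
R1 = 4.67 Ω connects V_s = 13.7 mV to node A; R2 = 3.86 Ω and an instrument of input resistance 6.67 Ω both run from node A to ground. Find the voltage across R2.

The load sits in parallel with R2, giving an effective lower resistance R2' = R2·R_L/(R2+R_L) = 2.445 Ω.
Now apply the divider: V_out = 13.7 × 0.3436 = 4.708 mV.
(Unloaded it would be 6.20 mV; the load pulls it down.)

V_out ≈ 4.71 mV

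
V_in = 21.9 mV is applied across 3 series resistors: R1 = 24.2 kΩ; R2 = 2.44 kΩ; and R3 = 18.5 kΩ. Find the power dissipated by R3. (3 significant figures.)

The common current is I = 21.9/45.14 = 0.4852 µA.
P(R3) = I²·R3 = (0.4852)² × 18.5 = 4.354 nW.

P ≈ 4.35 nW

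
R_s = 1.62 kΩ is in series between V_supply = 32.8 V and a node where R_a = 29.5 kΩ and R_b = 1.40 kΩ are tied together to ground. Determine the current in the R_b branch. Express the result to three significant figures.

Parallel bank: R_p = 1/(1/29.5 + 1/1.40) = 1.337 kΩ.
V_A by voltage divider: V_A = 32.8 × 1.337/(1.62 + 1.337) = 14.83 V.
I(R_b) = V_A / R_b = 14.83/1.40 = 10.59 mA.

I ≈ 10.6 mA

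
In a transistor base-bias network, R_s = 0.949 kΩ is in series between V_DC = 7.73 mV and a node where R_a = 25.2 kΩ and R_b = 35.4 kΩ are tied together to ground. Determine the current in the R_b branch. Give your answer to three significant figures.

I ≈ 0.205 µA

Combine the parallel branches: R_p = (1/25.2 + 1/35.4)⁻¹ = 14.72 kΩ.
V_A by voltage divider: V_A = 7.73 × 14.72/(0.949 + 14.72) = 7.262 mV.
I(R_b) = V_A / R_b = 7.262/35.4 = 0.2051 µA.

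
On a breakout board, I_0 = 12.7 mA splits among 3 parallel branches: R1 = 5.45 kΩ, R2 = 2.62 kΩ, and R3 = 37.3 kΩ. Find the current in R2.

I ≈ 8.19 mA

Total conductance ΣG = 1/5.45 + 1/2.62 + 1/37.3 = 0.5920 (units of 1/kΩ).
Current divider: I(R2) = I_0 · G_k/ΣG = 12.7 × (0.3817/0.5920) = 12.7 × 0.6448 = 8.188 mA.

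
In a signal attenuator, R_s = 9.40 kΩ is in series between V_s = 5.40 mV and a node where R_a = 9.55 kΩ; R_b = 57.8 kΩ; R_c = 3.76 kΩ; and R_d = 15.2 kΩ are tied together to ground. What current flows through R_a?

I ≈ 0.107 µA

Equivalent of the parallel group: R_p = 2.204 kΩ.
Node voltage V_A = V_s · R_p/(R_s + R_p) = 5.40 × 0.1899 = 1.026 mV.
I(R_a) = V_A / R_a = 1.026/9.55 = 0.1074 µA.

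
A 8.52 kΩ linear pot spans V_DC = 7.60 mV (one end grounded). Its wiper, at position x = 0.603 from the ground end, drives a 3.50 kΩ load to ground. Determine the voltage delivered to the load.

Lower segment x·R_p = 5.138 kΩ; upper segment (1−x)·R_p = 3.382 kΩ.
R_L loads the lower segment: effective lower R = 2.082 kΩ.
V_out = 7.60 × 2.082/(3.382 + 2.082) = 2.895 mV.

V_out ≈ 2.90 mV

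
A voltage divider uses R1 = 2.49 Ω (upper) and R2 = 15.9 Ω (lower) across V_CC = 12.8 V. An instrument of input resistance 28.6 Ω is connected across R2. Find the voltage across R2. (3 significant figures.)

The load sits in parallel with R2, giving an effective lower resistance R2' = R2·R_L/(R2+R_L) = 10.22 Ω.
Now apply the divider: V_out = 12.8 × 0.8041 = 10.29 V.
(Unloaded it would be 11.1 V; the load pulls it down.)

V_out ≈ 10.3 V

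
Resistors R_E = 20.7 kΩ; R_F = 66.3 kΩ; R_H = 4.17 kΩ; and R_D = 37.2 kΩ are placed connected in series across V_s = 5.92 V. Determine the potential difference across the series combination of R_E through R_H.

ΣR = 20.7 + 66.3 + 4.17 + 37.2 = 128.4 kΩ.
R_{R_E..R_H} = 20.7 + 66.3 + 4.17 = 91.17 kΩ.
V = V_s · R/ΣR = 5.92 × 0.7102 = 4.204 V.

V ≈ 4.20 V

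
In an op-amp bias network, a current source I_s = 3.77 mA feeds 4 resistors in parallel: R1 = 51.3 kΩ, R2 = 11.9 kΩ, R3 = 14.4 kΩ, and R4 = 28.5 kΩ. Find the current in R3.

Conductances: ΣG = 1/51.3 + 1/11.9 + 1/14.4 + 1/28.5 = 0.2081 (1/kΩ).
By the current-divider rule, I = I_s · G_k/ΣG = 3.77 × 0.3338 = 1.258 mA.

I ≈ 1.26 mA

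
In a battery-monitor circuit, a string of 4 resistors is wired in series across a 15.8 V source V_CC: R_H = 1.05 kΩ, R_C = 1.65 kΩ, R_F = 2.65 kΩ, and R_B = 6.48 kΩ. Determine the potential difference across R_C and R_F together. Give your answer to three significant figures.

ΣR = 1.05 + 1.65 + 2.65 + 6.48 = 11.83 kΩ.
R_{R_C..R_F} = 1.65 + 2.65 = 4.300 kΩ.
Voltage divider: V = V_CC · (4.300 / 11.83) = 15.8 × 0.3635 = 5.743 V.

V ≈ 5.74 V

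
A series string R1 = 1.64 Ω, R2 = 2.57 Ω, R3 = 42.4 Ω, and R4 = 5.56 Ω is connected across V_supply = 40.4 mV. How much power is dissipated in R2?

The common current is I = 40.4/52.17 = 0.7744 mA.
P = I²R = 0.5997 × 2.57 = 1.541 µW.

P ≈ 1.54 µW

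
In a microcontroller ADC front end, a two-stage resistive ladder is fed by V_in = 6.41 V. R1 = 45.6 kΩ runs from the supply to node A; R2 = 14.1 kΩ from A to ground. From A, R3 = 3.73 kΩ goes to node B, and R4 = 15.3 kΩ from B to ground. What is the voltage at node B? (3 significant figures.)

V_B ≈ 0.777 V

The second stage (R3 + R4 = 19.03 kΩ) loads node A in parallel with R2.
Effective lower resistance at A: R2 ‖ 19.03 = 8.099 kΩ.
So V_A = 6.41 × 0.1508 = 0.9668 V.
V_B = V_A × 0.8040 = 0.7773 V.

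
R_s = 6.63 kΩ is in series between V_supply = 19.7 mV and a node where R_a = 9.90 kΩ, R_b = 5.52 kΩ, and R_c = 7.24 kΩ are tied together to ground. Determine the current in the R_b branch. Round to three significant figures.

I ≈ 0.943 µA

Parallel bank: R_p = 1/(1/9.90 + 1/5.52 + 1/7.24) = 2.379 kΩ.
Node voltage V_A = V_supply · R_p/(R_s + R_p) = 19.7 × 0.2641 = 5.203 mV.
I(R_b) = V_A / R_b = 5.203/5.52 = 0.9425 µA.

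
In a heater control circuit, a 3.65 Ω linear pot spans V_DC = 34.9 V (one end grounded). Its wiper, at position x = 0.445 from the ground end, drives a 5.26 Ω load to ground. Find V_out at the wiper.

The pot divides into 2.026 Ω above the wiper and 1.624 Ω below.
R_L loads the lower segment: effective lower R = 1.241 Ω.
Then V_out = V_DC · 1.241/(2.026 + 1.241) = 13.26 V.
(Unloaded: V_out = x·V_DC = 15.5 V.)

V_out ≈ 13.3 V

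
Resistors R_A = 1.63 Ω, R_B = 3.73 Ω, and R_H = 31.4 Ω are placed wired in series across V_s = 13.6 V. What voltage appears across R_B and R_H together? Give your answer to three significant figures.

V ≈ 13.0 V

ΣR = 1.63 + 3.73 + 31.4 = 36.76 Ω.
R_{R_B..R_H} = 3.73 + 31.4 = 35.13 Ω.
V = V_s · R/ΣR = 13.6 × 0.9557 = 13.00 V.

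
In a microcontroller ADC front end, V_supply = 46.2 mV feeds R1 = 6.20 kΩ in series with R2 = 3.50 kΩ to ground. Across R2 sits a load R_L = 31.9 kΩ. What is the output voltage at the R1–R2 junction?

First combine the lower leg with the load: R2 ‖ R_L = 3.154 kΩ.
Then V_out = V_supply · R2'/(R1 + R2') = 46.2 × 3.154/9.354 = 15.58 mV.
(Unloaded it would be 16.7 mV; the load pulls it down.)

V_out ≈ 15.6 mV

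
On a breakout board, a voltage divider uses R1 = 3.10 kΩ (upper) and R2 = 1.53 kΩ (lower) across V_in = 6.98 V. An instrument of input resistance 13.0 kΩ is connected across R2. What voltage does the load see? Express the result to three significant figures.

V_out ≈ 2.14 V

First combine the lower leg with the load: R2 ‖ R_L = 1.369 kΩ.
Now apply the divider: V_out = 6.98 × 0.3063 = 2.138 V.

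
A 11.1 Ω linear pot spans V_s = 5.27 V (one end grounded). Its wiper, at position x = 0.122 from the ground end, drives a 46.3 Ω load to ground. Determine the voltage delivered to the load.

Lower segment x·R_p = 1.354 Ω; upper segment (1−x)·R_p = 9.746 Ω.
Lower segment in parallel with the load: 1.354 ‖ 46.3 = 1.316 Ω.
Then V_out = V_s · 1.316/(9.746 + 1.316) = 0.6268 V.

V_out ≈ 0.627 V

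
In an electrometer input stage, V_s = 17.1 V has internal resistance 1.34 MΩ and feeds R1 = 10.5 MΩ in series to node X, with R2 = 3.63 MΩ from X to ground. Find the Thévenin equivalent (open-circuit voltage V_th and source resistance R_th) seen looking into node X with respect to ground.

R1' = 1.34 + 10.5 = 11.84 MΩ (source resistance + R1).
With X open, the divider is unloaded: V_th = 17.1 × 3.63/15.47 = 4.012 V.
With V_s suppressed (replaced by a short), R_th = R1' ‖ R2 = (11.84 × 3.63)/(11.84 + 3.63) = 2.778 MΩ.

V_th ≈ 4.01 V, R_th ≈ 2.78 MΩ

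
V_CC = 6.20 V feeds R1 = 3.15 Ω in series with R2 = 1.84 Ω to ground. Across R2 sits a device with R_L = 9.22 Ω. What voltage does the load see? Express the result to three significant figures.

The load sits in parallel with R2, giving an effective lower resistance R2' = R2·R_L/(R2+R_L) = 1.534 Ω.
Now apply the divider: V_out = 6.20 × 0.3275 = 2.030 V.
(Unloaded it would be 2.29 V; the load pulls it down.)

V_out ≈ 2.03 V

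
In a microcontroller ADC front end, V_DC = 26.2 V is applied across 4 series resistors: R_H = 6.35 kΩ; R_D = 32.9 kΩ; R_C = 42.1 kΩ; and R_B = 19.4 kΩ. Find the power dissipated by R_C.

P ≈ 2.85 mW

ΣR = 100.8 kΩ → I = 26.2/100.8 = 0.2600 mA.
P = I²R = 0.06763 × 42.1 = 2.847 mW.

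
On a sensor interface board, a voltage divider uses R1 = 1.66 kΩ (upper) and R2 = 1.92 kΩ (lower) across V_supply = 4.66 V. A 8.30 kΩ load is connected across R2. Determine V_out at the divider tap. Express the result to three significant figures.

R2 ‖ R_L = (1.92 × 8.30)/(1.92 + 8.30) = 1.559 kΩ.
Now apply the divider: V_out = 4.66 × 0.4844 = 2.257 V.

V_out ≈ 2.26 V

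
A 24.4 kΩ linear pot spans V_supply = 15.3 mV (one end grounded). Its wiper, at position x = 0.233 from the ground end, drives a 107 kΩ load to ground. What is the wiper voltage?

V_out ≈ 3.43 mV

The pot divides into 18.71 kΩ above the wiper and 5.685 kΩ below.
R_L loads the lower segment: effective lower R = 5.398 kΩ.
Loaded-divider output: V_out = 15.3 × 0.2239 = 3.425 mV.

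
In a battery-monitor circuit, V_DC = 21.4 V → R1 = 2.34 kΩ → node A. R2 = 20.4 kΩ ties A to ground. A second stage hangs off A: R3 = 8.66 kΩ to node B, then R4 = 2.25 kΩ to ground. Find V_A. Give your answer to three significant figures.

V_A ≈ 16.1 V

The second stage (R3 + R4 = 10.91 kΩ) loads node A in parallel with R2.
R2 ‖ (R3+R4) = 7.108 kΩ.
First divider: V_A = V_DC · 7.108/(2.34 + 7.108) = 16.10 V.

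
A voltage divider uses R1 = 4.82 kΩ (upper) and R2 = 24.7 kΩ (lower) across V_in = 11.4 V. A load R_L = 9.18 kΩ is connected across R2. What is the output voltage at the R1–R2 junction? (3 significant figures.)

R2 ‖ R_L = (24.7 × 9.18)/(24.7 + 9.18) = 6.693 kΩ.
Voltage divider with the loaded lower leg: V_out = 11.4 × 6.693/(4.82 + 6.693) = 11.4 × 0.5813 = 6.627 V.
(Unloaded it would be 9.54 V; the load pulls it down.)

V_out ≈ 6.63 V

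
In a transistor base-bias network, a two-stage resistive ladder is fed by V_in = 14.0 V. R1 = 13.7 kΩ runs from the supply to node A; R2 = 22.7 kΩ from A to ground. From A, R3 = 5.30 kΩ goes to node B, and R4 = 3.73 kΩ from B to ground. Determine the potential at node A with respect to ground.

V_A ≈ 4.49 V

Looking into the second stage from A: R3 + R4 = 9.030 kΩ appears in parallel with R2.
Effective lower resistance at A: R2 ‖ 9.030 = 6.460 kΩ.
So V_A = 14.0 × 0.3204 = 4.486 V.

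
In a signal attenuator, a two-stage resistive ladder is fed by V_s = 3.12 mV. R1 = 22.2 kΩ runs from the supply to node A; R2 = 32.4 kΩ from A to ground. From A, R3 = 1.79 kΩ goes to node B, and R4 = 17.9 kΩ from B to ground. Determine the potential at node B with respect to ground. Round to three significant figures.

Looking into the second stage from A: R3 + R4 = 19.69 kΩ appears in parallel with R2.
Effective lower resistance at A: R2 ‖ 19.69 = 12.25 kΩ.
So V_A = 3.12 × 0.3555 = 1.109 mV.
V_B = V_A × 0.9091 = 1.008 mV.

V_B ≈ 1.01 mV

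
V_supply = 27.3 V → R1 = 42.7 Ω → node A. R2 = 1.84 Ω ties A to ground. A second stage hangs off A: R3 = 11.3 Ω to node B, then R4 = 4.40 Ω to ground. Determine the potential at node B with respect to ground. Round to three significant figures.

The second stage (R3 + R4 = 15.70 Ω) loads node A in parallel with R2.
Effective lower resistance at A: R2 ‖ 15.70 = 1.647 Ω.
So V_A = 27.3 × 0.03714 = 1.014 V.
Then the unloaded second divider: V_B = V_A × R4/(R3+R4) = 1.014 × 0.2803 = 0.2841 V.

V_B ≈ 0.284 V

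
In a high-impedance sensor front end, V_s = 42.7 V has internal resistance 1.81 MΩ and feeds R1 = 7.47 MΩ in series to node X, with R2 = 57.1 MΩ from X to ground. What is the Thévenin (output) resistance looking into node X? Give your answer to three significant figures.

R_th ≈ 7.98 MΩ

R1' = 1.81 + 7.47 = 9.280 MΩ (source resistance + R1).
Zeroing V_s shorts the top of R1' to ground, so R_th = R1' ‖ R2 = 7.983 MΩ.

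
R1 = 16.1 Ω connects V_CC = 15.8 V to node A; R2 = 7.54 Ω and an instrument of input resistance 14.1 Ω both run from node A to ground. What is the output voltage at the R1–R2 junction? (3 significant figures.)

V_out ≈ 3.69 V

The load sits in parallel with R2, giving an effective lower resistance R2' = R2·R_L/(R2+R_L) = 4.913 Ω.
Now apply the divider: V_out = 15.8 × 0.2338 = 3.694 V.
(Unloaded it would be 5.04 V; the load pulls it down.)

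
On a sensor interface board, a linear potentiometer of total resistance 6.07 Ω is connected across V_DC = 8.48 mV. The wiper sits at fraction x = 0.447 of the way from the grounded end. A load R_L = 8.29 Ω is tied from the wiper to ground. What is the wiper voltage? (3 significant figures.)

V_out ≈ 3.21 mV

Lower segment x·R_p = 2.713 Ω; upper segment (1−x)·R_p = 3.357 Ω.
(x·R_p) ‖ R_L = 2.044 Ω.
Loaded-divider output: V_out = 8.48 × 0.3785 = 3.210 mV.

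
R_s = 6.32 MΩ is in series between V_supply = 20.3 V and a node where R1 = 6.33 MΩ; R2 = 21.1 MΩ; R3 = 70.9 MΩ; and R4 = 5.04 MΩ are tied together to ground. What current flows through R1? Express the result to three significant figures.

Parallel bank: R_p = 1/(1/6.33 + 1/21.1 + 1/70.9 + 1/5.04) = 2.393 MΩ.
Node voltage V_A = V_supply · R_p/(R_s + R_p) = 20.3 × 0.2746 = 5.575 V.
Branch current I = V_A/R1 = 5.575/6.33 = 0.8808 µA.

I ≈ 0.881 µA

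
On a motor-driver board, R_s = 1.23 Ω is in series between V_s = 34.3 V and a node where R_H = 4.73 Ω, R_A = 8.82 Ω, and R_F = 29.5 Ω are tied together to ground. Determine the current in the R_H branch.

Parallel bank: R_p = 1/(1/4.73 + 1/8.82 + 1/29.5) = 2.788 Ω.
Node voltage V_A = V_s · R_p/(R_s + R_p) = 34.3 × 0.6939 = 23.80 V.
I(R_H) = V_A / R_H = 23.80/4.73 = 5.032 A.
(Equivalently: I_total = 8.537 A, then current-divider fraction G_k/ΣG = 0.5894.)

I ≈ 5.03 A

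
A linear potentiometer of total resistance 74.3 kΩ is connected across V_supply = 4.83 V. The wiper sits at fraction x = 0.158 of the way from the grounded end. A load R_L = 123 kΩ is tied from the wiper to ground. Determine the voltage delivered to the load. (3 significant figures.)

V_out ≈ 0.706 V

Lower segment x·R_p = 11.74 kΩ; upper segment (1−x)·R_p = 62.56 kΩ.
R_L loads the lower segment: effective lower R = 10.72 kΩ.
V_out = 4.83 × 10.72/(62.56 + 10.72) = 0.7064 V.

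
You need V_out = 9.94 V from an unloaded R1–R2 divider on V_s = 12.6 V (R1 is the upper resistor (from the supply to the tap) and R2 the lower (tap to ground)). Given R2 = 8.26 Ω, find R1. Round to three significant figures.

R1 ≈ 2.21 Ω

The divider ratio is R2/(R1+R2) = 9.94/12.6 = 0.7889.
R1 = R2·(1/k − 1) = 8.26 × 0.2676 = 2.210 Ω.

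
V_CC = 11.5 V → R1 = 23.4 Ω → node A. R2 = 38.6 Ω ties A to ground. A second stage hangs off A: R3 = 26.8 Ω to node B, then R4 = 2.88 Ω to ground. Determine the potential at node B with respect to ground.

The second stage (R3 + R4 = 29.68 Ω) loads node A in parallel with R2.
R2 ‖ (R3+R4) = 16.78 Ω.
V_A = 11.5 × 16.78/(23.4 + 16.78) = 4.802 V.
Then the unloaded second divider: V_B = V_A × R4/(R3+R4) = 4.802 × 0.09704 = 0.4660 V.

V_B ≈ 0.466 V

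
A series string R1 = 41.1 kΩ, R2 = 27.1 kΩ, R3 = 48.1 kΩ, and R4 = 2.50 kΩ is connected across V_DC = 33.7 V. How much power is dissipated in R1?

The common current is I = 33.7/118.8 = 0.2837 mA.
V(R1) = I·R = 11.66 V; P = V·I = 11.66 × 0.2837 = 3.307 mW.

P ≈ 3.31 mW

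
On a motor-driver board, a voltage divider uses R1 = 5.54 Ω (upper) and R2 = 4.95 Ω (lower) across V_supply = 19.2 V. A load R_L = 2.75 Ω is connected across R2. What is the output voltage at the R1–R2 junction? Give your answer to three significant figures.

First combine the lower leg with the load: R2 ‖ R_L = 1.768 Ω.
Then V_out = V_supply · R2'/(R1 + R2') = 19.2 × 1.768/7.308 = 4.645 V.
(Unloaded it would be 9.06 V; the load pulls it down.)

V_out ≈ 4.64 V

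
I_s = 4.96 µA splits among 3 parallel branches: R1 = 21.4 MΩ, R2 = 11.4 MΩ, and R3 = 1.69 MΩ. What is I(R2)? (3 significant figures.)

I ≈ 0.599 µA

ΣG = 1/21.4 + 1/11.4 + 1/1.69 = 0.7262.
Current divider: I(R2) = I_s · G_k/ΣG = 4.96 × (0.08772/0.7262) = 4.96 × 0.1208 = 0.5992 µA.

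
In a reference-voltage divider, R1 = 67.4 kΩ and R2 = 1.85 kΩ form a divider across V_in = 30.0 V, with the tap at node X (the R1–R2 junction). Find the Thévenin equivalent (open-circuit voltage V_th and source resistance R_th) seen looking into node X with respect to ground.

V_th ≈ 0.801 V, R_th ≈ 1.80 kΩ

Open-circuit (no load on X): V_th = V_in · R2/(R1 + R2) = 30.0 × 1.85/(67.40 + 1.85) = 0.8014 V.
Zeroing V_in shorts the top of R1 to ground, so R_th = R1 ‖ R2 = 1.801 kΩ.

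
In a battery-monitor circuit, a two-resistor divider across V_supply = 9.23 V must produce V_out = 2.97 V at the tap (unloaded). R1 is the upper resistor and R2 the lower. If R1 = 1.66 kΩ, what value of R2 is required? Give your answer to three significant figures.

V_out/V_supply = R2/(R1+R2) = 0.3218.
R2 = R1 · 0.3218/(1 − 0.3218) = 0.7876 kΩ.

R2 ≈ 0.788 kΩ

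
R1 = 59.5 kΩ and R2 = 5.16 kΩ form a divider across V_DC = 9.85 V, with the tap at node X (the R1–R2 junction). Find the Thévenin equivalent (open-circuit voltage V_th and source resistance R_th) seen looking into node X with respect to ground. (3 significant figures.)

V_th ≈ 0.786 V, R_th ≈ 4.75 kΩ

With X open, the divider is unloaded: V_th = 9.85 × 5.16/64.66 = 0.7861 V.
Looking into X with the source shorted: R_th = R1·R2/(R1+R2) = 59.50 × 5.16/64.66 = 4.748 kΩ.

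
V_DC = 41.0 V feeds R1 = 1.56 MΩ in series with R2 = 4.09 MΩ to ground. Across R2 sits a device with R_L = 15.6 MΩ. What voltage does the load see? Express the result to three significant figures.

The load sits in parallel with R2, giving an effective lower resistance R2' = R2·R_L/(R2+R_L) = 3.240 MΩ.
Voltage divider with the loaded lower leg: V_out = 41.0 × 3.240/(1.56 + 3.240) = 41.0 × 0.6750 = 27.68 V.
(Unloaded it would be 29.7 V; the load pulls it down.)

V_out ≈ 27.7 V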